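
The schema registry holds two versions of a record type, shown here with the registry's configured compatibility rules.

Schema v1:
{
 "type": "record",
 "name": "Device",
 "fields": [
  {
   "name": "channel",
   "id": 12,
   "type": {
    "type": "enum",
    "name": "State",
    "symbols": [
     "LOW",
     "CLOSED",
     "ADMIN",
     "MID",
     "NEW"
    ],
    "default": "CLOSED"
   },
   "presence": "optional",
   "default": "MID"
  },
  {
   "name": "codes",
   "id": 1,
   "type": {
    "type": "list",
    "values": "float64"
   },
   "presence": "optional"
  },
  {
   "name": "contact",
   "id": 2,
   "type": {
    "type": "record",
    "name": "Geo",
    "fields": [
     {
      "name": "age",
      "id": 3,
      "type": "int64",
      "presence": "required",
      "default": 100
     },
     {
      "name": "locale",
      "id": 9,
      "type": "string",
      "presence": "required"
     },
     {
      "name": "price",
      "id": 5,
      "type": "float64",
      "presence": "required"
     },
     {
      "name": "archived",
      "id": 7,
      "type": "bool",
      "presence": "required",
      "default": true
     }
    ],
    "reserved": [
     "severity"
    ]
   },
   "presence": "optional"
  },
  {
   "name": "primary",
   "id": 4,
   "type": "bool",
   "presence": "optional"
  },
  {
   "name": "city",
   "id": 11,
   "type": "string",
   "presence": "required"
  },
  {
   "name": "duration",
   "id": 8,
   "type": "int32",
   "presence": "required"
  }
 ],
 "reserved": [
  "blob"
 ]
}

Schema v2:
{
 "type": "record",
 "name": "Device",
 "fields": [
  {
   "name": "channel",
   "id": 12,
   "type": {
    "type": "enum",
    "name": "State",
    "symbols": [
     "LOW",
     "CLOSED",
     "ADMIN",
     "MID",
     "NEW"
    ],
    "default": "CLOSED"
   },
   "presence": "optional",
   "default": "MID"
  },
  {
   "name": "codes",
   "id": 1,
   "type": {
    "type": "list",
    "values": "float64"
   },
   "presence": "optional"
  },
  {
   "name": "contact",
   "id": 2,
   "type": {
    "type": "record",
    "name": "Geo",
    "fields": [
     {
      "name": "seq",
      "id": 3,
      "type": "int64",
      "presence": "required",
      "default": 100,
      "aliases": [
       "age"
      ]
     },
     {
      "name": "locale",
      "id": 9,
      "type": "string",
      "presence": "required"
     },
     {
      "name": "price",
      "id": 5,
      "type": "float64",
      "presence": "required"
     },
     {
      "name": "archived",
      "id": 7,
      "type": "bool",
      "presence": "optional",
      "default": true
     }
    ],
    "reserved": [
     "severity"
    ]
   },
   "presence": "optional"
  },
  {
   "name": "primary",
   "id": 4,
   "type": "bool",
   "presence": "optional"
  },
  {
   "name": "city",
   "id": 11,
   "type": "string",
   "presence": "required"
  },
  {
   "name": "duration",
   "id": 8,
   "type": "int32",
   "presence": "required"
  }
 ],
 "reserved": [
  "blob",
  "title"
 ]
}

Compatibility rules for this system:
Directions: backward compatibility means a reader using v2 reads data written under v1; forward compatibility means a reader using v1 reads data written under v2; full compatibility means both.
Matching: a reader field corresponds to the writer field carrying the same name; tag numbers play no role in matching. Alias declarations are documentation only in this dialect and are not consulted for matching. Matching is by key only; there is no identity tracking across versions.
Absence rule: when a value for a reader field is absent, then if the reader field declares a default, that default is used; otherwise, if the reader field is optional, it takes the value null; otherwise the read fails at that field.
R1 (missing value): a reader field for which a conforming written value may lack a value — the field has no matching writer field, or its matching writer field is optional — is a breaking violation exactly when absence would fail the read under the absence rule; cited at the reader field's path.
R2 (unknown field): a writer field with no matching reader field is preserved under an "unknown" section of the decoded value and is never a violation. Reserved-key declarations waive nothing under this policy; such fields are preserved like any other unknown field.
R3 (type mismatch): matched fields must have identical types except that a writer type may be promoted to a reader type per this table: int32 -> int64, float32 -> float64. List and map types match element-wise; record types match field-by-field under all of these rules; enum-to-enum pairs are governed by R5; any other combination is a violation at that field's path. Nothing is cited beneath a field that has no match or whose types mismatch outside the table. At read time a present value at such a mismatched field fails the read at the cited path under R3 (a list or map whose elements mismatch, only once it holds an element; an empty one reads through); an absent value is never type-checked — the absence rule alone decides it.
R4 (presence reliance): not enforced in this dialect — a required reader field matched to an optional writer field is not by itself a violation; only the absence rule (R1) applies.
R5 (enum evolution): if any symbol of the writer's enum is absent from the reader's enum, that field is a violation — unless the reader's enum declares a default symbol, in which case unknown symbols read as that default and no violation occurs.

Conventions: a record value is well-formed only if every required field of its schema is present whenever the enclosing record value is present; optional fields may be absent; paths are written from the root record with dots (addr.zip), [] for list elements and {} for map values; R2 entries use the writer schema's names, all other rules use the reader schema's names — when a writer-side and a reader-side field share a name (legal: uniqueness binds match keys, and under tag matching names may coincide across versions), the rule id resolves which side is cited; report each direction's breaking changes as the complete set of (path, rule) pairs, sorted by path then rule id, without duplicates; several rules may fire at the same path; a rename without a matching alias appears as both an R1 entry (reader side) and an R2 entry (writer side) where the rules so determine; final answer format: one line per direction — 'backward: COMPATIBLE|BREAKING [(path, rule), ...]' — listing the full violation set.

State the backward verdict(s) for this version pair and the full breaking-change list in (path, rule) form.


each type pair in Device: writer, then reader
backward analysis of Device with v2 as reader and v1 as writer:
  channel: State -> State, writer optional; from channel
  codes: list<float64> -> list<float64>, writer optional; from codes
  contact: Geo -> Geo, writer optional; from contact
  primary: bool -> bool, writer optional; from primary
  city: string -> string, writer required; from city
  duration: int32 -> int32, writer required; from duration
  contact.seq has no writer counterpart
  contact.locale: string -> string, writer required; from contact.locale
  contact.price: float64 -> float64, writer required; from contact.price
  contact.archived: bool -> bool, writer required; from contact.archived
  leftover writer field: contact.age
  => backward verdict for Device: COMPATIBLE, no violations
diffs on Device not affecting the asked answer:
  field archived in record Geo: required changed to optional -> no rule fires on it in Device's dialect; the asked verdict holds
  renamed field age to seq in record Geo (alias age declared on the renamed field) -> no rule fires on it in Device's dialect; the asked verdict holds

backward: COMPATIBLE []


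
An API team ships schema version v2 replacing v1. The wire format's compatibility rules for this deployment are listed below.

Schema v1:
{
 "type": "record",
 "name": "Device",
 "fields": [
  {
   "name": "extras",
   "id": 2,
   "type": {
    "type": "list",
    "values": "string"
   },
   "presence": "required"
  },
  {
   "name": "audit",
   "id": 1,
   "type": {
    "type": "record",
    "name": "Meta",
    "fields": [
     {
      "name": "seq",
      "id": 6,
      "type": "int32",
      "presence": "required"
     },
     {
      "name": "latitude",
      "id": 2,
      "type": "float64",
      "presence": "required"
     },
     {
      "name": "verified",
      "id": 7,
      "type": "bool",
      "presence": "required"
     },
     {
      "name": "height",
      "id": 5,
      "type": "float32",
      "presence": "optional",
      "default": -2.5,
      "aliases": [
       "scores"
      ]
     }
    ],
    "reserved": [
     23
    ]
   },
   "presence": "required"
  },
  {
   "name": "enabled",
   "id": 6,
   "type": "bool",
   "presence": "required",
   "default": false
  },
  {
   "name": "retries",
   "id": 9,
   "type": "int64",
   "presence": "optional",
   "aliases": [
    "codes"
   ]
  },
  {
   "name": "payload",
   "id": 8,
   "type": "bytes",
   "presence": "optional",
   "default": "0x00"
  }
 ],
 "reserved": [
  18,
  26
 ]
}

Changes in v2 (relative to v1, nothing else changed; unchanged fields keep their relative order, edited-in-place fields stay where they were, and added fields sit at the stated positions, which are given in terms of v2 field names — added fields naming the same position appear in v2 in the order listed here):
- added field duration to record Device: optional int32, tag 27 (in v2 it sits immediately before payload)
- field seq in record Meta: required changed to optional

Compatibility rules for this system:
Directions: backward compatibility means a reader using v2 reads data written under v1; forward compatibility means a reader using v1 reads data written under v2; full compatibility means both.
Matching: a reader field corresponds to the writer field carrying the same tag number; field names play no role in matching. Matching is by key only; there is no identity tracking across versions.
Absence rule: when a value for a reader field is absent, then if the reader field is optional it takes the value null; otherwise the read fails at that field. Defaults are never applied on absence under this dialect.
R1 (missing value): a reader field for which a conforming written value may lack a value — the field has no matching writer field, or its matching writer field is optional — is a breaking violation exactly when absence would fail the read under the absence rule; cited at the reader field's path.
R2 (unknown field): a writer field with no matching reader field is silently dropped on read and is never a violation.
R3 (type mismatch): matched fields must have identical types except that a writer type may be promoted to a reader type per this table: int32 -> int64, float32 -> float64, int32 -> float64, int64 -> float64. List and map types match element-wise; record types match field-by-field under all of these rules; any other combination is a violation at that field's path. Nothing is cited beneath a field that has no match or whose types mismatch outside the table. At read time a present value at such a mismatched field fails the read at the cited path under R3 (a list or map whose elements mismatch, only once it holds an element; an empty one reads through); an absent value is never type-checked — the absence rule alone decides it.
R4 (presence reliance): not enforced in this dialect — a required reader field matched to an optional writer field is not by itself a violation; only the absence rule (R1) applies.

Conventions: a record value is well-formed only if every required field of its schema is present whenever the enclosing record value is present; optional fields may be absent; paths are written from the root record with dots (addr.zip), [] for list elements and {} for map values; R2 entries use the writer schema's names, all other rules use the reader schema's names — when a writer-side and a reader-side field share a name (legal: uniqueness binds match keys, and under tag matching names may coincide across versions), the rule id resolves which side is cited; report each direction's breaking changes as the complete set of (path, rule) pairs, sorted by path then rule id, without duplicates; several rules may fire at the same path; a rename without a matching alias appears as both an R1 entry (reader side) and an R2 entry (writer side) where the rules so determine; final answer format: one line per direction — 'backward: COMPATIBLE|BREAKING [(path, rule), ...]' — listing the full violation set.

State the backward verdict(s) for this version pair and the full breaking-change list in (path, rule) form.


backward: COMPATIBLE []

in Device below, arrows point writer -> reader
backward for Device (reader v2, writer v1):
  writer required, list<string> -> list<string>: reader extras maps from writer extras
  writer required, Meta -> Meta: reader audit maps from writer audit
  writer required, bool -> bool: reader enabled maps from writer enabled
  writer optional, int64 -> int64: reader retries maps from writer retries
  duration: no writer match
  writer optional, bytes -> bytes: reader payload maps from writer payload
  writer required, int32 -> int32: reader audit.seq maps from writer audit.seq
  writer required, float64 -> float64: reader audit.latitude maps from writer audit.latitude
  writer required, bool -> bool: reader audit.verified maps from writer audit.verified
  writer optional, float32 -> float32: reader audit.height maps from writer audit.height
  => no violations; backward on Device: COMPATIBLE
the rest of the Device diff is inert for this question:
  added field duration to record Device: optional int32, tag 27 (in v2 it sits immediately before payload) -> no rule fires on it in Device's dialect; the asked verdict holds
  field seq in record Meta: required changed to optional -> fires only in the forward direction of Device, which is not asked here


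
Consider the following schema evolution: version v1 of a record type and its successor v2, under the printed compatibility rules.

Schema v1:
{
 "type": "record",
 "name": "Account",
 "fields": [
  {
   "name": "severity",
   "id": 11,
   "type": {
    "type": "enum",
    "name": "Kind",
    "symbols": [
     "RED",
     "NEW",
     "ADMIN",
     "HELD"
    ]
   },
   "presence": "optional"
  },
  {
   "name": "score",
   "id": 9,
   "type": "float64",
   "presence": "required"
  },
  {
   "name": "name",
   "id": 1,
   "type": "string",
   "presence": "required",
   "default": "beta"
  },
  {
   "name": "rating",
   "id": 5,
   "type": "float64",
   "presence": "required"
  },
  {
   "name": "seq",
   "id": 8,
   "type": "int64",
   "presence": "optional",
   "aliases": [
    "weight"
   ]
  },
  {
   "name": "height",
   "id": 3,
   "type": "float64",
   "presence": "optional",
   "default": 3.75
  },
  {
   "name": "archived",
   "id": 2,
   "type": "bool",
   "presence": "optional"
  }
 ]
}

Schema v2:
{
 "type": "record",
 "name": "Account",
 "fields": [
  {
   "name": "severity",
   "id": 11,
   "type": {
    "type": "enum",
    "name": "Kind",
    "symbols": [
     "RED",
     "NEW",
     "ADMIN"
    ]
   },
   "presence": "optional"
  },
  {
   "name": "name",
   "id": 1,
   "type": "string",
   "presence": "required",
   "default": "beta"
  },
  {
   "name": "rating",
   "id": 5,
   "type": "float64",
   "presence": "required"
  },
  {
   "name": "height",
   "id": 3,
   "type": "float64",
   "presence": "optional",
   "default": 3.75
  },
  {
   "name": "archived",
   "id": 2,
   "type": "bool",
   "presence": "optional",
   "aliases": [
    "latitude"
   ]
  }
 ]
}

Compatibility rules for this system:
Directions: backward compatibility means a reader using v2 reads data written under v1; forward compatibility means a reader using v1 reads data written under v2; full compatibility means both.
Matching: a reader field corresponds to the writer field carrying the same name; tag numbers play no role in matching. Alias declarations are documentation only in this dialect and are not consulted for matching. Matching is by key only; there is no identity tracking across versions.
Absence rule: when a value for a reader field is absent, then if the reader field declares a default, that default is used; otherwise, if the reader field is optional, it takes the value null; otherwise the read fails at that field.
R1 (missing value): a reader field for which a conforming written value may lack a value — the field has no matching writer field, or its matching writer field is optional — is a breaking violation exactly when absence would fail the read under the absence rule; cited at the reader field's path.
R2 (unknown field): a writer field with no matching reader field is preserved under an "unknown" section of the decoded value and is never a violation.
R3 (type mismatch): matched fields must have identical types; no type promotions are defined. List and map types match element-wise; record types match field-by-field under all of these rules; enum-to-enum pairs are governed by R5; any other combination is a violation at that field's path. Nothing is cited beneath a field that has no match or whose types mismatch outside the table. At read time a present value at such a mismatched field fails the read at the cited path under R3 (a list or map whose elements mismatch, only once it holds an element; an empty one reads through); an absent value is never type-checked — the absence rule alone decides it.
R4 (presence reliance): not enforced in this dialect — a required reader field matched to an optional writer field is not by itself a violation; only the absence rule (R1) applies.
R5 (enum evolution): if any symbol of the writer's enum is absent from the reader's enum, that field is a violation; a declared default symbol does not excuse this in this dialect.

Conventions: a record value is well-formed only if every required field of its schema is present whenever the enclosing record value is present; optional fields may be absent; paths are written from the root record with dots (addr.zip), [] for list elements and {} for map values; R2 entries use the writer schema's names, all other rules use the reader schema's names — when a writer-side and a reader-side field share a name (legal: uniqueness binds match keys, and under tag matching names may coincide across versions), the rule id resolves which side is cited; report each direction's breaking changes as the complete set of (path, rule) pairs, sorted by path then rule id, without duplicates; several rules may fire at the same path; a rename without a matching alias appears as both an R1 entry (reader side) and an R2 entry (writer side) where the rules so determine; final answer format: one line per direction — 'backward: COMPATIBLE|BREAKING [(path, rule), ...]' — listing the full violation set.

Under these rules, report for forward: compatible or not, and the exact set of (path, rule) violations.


forward: BREAKING [(score, R1)]

each type pair in Account: writer, then reader
checking forward for Account: reader v1 against writer v2:
  severity: paired with writer severity (Kind -> Kind; writer optional)
  score: no writer match
  name: paired with writer name (string -> string; writer required)
  rating: paired with writer rating (float64 -> float64; writer required)
  seq: no writer match
  height: paired with writer height (float64 -> float64; writer optional)
  archived: paired with writer archived (bool -> bool; writer optional)
  R1 fires at score
  forward on Account therefore BREAKING (1)
remaining Account differences; none change what is asked:
  enum Kind (field severity in record Account): symbol HELD removed -> fires only in the backward direction of Account, which is not asked here
  removed field seq from record Account -> no rule fires on it in Account's dialect; the asked verdict holds


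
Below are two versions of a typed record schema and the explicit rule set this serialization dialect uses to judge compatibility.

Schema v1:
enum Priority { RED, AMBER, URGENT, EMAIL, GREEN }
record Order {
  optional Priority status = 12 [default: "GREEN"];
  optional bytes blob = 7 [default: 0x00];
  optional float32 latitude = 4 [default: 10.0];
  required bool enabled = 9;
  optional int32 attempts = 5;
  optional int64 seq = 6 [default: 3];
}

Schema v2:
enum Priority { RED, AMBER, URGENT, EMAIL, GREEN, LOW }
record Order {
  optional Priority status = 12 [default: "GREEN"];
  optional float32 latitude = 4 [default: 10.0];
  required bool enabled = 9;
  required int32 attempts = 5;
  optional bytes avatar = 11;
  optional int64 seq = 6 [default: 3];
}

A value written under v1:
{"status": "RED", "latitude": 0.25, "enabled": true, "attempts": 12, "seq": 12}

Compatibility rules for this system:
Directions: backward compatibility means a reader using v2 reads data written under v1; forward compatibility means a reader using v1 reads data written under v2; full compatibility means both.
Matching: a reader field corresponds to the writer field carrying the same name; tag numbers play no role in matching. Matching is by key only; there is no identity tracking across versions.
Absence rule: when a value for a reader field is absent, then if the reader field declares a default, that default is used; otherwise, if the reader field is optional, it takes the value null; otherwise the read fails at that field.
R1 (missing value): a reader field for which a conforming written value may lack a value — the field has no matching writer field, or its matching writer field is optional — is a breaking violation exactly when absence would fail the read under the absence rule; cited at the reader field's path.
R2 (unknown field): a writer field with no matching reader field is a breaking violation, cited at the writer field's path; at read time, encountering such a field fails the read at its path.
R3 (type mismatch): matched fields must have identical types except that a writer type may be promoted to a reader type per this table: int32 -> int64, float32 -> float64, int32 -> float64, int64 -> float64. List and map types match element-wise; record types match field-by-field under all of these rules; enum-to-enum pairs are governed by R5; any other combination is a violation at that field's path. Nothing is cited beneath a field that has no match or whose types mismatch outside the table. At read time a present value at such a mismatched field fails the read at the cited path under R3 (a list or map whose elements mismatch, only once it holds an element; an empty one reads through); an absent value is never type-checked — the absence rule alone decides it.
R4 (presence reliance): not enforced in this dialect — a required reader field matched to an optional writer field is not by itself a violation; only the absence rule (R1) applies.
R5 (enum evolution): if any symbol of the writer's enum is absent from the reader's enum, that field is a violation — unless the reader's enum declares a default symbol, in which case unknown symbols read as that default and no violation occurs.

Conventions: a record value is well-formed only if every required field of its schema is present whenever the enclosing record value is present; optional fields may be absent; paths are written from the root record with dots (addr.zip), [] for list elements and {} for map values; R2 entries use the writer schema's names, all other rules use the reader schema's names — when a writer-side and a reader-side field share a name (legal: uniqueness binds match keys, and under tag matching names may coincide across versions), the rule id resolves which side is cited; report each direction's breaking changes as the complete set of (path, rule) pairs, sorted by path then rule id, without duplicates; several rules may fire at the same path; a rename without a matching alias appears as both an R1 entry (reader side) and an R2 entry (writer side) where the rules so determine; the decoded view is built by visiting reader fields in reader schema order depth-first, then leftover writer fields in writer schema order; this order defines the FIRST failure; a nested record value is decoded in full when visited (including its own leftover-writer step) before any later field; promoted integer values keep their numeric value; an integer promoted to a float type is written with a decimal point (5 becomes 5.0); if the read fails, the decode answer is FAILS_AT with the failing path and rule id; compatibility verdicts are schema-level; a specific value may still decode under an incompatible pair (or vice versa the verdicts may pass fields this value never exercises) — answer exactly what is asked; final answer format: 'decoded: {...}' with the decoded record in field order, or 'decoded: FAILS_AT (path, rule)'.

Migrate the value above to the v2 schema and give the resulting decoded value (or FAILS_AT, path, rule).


decoded: {"status": "RED", "latitude": 0.25, "enabled": true, "attempts": 12, "avatar": null, "seq": 12}

arrows below run writer -> reader for Order
decoding the Order value with the v2 reader:
  status := "RED"
  latitude := 0.25
  enabled := true
  attempts := 12
  avatar := null (not supplied -> null)
  seq := 12
  => decoded: {"status": "RED", "latitude": 0.25, "enabled": true, "attempts": 12, "avatar": null, "seq": 12}
checking off the Order differences that do not matter here:
  enum Priority (field status in record Order): symbol LOW added -> shifts the Order verdicts, not this decode
  field attempts in record Order: optional changed to required -> shifts the Order verdicts, not this decode


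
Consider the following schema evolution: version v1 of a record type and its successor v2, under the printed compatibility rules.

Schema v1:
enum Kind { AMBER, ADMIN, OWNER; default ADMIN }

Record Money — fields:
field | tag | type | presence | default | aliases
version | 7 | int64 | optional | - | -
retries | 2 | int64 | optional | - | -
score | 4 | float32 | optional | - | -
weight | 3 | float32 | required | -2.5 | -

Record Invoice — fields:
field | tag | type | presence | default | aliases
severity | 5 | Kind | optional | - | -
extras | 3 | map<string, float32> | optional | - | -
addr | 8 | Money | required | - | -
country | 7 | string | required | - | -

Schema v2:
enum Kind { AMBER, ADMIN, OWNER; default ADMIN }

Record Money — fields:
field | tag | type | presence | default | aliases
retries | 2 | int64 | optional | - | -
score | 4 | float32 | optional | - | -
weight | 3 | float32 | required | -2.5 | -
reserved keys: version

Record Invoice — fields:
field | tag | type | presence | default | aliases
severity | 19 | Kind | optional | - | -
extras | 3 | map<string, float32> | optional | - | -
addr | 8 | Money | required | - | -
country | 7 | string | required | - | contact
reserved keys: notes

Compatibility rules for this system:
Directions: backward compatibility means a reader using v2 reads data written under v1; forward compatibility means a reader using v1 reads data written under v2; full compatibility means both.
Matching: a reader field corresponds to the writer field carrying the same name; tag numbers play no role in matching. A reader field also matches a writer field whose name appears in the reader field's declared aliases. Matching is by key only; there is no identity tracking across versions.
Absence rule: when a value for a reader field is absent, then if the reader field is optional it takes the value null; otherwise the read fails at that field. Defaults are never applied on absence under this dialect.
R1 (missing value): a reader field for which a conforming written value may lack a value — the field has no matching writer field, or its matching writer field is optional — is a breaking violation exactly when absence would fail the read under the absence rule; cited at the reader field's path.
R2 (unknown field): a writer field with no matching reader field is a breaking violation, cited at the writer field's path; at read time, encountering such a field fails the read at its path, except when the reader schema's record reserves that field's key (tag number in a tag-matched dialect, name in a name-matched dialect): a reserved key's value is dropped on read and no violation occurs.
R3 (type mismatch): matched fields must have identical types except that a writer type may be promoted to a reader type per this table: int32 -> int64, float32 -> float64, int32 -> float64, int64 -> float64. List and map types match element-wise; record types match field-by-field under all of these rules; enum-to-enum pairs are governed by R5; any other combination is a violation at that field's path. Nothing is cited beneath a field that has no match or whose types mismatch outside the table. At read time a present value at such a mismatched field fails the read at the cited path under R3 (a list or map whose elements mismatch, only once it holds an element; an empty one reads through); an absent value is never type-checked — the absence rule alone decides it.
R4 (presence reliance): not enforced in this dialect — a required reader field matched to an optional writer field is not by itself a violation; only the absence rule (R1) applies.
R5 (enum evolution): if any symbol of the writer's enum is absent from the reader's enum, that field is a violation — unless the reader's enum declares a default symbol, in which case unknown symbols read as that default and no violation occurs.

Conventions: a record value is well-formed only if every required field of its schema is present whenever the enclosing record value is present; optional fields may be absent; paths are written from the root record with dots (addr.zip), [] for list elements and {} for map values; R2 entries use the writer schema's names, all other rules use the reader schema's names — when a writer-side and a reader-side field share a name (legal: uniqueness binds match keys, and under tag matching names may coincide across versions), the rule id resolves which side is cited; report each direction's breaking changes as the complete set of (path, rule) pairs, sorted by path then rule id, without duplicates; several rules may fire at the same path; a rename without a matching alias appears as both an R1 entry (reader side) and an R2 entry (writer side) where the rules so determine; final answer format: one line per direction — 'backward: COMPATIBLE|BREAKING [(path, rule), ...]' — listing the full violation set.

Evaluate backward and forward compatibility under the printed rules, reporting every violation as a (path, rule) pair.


backward: COMPATIBLE []; forward: COMPATIBLE []

each type pair in Invoice: writer, then reader
checking backward for Invoice: reader v2 against writer v1:
  severity <- severity (Kind -> Kind, writer optional)
  extras <- extras (map<string, float32> -> map<string, float32>, writer optional)
  addr <- addr (Money -> Money, writer required)
  country <- country (string -> string, writer required)
  addr.retries <- addr.retries (int64 -> int64, writer optional)
  addr.score <- addr.score (float32 -> float32, writer optional)
  addr.weight <- addr.weight (float32 -> float32, writer required)
  addr.version (writer side), unknown to reader
  nothing fires on Invoice: backward is COMPATIBLE
checking forward for Invoice: reader v1 against writer v2:
  severity <- severity (Kind -> Kind, writer optional)
  extras <- extras (map<string, float32> -> map<string, float32>, writer optional)
  addr <- addr (Money -> Money, writer required)
  country <- country (string -> string, writer required)
  addr.version has no writer counterpart
  addr.retries <- addr.retries (int64 -> int64, writer optional)
  addr.score <- addr.score (float32 -> float32, writer optional)
  addr.weight <- addr.weight (float32 -> float32, writer required)
  nothing fires on Invoice: forward is COMPATIBLE


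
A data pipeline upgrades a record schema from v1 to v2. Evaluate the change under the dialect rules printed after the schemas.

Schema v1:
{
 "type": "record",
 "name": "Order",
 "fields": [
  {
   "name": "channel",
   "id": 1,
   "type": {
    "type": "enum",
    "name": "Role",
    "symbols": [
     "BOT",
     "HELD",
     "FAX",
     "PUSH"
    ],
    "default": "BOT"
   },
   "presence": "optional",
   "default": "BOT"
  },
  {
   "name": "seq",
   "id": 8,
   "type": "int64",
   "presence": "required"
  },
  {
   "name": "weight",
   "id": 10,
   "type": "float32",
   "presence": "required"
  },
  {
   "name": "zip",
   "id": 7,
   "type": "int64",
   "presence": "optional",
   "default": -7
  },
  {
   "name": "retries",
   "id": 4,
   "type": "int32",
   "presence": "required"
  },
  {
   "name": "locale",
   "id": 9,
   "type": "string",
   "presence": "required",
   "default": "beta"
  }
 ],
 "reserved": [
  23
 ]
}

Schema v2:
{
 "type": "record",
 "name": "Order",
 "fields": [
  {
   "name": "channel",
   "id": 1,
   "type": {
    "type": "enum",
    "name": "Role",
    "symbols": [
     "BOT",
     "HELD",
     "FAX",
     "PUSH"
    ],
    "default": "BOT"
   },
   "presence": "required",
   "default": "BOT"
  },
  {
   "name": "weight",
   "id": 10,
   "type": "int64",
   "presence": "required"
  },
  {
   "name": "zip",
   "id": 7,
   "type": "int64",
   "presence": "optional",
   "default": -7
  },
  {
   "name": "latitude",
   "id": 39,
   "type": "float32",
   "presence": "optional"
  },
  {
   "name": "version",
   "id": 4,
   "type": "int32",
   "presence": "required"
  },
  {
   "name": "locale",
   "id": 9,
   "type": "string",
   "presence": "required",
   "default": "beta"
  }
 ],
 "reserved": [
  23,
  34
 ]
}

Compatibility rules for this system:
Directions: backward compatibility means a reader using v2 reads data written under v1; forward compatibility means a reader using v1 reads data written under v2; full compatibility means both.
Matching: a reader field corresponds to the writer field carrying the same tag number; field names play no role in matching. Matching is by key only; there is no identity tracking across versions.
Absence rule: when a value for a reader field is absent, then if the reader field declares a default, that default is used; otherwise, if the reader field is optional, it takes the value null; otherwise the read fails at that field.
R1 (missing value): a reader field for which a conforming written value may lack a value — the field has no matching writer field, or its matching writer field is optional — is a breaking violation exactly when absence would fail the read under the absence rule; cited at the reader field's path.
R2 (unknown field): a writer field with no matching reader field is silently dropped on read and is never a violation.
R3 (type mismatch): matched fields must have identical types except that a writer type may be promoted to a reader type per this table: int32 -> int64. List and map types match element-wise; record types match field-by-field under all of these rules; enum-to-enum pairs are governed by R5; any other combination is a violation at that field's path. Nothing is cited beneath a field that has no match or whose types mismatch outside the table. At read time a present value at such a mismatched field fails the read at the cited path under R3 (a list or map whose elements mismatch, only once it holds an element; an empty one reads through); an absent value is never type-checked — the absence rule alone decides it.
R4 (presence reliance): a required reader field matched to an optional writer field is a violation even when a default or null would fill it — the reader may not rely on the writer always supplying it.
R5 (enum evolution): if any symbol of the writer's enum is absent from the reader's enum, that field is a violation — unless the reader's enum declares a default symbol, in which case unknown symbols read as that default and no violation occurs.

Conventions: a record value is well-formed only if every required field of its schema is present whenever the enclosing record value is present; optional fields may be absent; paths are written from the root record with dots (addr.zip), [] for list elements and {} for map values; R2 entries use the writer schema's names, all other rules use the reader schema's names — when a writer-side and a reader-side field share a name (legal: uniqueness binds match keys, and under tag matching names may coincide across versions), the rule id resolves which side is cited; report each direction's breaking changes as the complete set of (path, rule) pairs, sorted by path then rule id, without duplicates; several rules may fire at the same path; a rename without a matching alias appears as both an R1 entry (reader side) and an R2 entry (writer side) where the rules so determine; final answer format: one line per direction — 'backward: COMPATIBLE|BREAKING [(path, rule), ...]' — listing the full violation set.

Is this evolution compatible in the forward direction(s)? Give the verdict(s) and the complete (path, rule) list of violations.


forward: BREAKING [(seq, R1), (weight, R3)]

each type pair in Order: writer, then reader
forward for Order (reader v1, writer v2):
  channel <- channel (Role -> Role, writer required)
  seq: no writer-side match
  weight <- weight (int64 -> float32, writer required)
  zip <- zip (int64 -> int64, writer optional)
  retries <- version (int32 -> int32, writer required)
  locale <- locale (string -> string, writer required)
  leftover writer field: latitude
  violation R1 at seq
  violation R3 at weight
  => forward verdict for Order: BREAKING, 2 violation(s)
the other Order changes do not affect what is asked:
  added field latitude to record Order: optional float32, tag 39 (in v2 it sits immediately before version) -> no rule fires on it in Order's dialect; the asked verdict holds
  field channel in record Order: optional changed to required -> its effect on Order is confined to the backward direction, not asked
  renamed field retries to version in record Order -> no rule fires on it in Order's dialect; the asked verdict holds


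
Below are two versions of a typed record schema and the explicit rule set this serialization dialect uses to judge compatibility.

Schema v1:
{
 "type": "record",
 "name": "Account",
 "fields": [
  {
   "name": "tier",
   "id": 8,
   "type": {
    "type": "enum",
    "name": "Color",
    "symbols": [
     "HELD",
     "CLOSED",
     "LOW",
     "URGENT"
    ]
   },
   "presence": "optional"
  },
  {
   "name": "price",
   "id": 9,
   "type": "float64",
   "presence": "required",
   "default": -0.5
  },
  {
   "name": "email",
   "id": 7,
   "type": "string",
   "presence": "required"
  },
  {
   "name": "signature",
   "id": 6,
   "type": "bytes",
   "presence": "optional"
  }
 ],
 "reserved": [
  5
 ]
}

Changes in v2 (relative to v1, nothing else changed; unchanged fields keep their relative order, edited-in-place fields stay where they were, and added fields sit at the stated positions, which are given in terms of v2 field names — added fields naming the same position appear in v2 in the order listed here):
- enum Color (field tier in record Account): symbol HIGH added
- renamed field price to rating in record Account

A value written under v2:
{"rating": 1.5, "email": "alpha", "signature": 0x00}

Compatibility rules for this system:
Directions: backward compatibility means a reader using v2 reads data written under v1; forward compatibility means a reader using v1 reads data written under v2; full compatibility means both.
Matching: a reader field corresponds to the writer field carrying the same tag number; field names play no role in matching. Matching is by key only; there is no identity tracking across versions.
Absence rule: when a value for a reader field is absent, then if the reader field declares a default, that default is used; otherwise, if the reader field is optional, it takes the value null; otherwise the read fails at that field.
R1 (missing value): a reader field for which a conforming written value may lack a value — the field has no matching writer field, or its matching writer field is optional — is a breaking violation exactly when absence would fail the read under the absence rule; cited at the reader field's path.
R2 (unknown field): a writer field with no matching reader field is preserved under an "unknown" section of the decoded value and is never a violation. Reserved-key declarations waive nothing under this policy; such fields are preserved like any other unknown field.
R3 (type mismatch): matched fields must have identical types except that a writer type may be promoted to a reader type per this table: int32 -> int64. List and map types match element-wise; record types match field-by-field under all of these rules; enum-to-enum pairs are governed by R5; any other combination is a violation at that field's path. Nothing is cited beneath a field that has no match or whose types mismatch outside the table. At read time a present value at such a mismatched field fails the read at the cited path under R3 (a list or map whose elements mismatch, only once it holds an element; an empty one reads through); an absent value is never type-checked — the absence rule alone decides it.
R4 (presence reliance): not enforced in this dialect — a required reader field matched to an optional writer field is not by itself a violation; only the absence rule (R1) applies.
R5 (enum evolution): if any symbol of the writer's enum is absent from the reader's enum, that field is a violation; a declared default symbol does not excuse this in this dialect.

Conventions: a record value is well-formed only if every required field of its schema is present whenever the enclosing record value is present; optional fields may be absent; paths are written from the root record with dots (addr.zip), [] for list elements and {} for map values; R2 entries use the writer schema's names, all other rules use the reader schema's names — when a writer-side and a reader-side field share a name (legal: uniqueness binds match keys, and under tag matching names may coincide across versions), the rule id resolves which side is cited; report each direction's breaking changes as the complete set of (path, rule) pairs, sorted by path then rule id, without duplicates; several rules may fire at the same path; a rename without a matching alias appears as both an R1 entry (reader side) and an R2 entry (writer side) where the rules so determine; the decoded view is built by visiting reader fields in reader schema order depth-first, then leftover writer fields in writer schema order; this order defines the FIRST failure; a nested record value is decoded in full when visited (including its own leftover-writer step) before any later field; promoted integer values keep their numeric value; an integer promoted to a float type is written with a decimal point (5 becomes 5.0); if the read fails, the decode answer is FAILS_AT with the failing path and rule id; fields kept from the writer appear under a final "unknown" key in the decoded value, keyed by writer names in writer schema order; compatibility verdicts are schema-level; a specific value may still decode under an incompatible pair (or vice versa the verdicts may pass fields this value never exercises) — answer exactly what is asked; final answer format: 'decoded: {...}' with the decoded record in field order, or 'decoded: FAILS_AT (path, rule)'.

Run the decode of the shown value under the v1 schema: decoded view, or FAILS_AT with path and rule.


the writer's type comes first in each Account pair
decode walk for Account under reader schema v1:
  tier := null (absent, optional -> null)
  price := 1.5 (from writer rating)
  email := "alpha"
  signature := 0x00
  => decoded: {"tier": null, "price": 1.5, "email": "alpha", "signature": 0x00}
ruling out the remaining Account differences:
  enum Color (field tier in record Account): symbol HIGH added -> affects the rule determinations only; this particular Account value decodes identically
  renamed field price to rating in record Account -> no rule fires on it and the decoded Account view is identical with or without it

decoded: {"tier": null, "price": 1.5, "email": "alpha", "signature": 0x00}
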